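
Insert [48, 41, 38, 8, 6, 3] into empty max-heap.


Insert 48: [48]
Insert 41: [48, 41]
Insert 38: [48, 41, 38]
Insert 8: [48, 41, 38, 8]
Insert 6: [48, 41, 38, 8, 6]
Insert 3: [48, 41, 38, 8, 6, 3]

Final heap: [48, 41, 38, 8, 6, 3]


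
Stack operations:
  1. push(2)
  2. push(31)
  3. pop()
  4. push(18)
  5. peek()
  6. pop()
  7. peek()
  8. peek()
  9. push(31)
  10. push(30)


push(2) -> [2]
push(31) -> [2, 31]
pop()->31, [2]
push(18) -> [2, 18]
peek()->18
pop()->18, [2]
peek()->2
peek()->2
push(31) -> [2, 31]
push(30) -> [2, 31, 30]

Final stack: [2, 31, 30]


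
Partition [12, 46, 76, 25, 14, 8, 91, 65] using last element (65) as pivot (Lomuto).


Pivot: 65
  12 <= 65: advance i (no swap)
  46 <= 65: advance i (no swap)
  25 <= 65: swap -> [12, 46, 25, 76, 14, 8, 91, 65]
  14 <= 65: swap -> [12, 46, 25, 14, 76, 8, 91, 65]
  8 <= 65: swap -> [12, 46, 25, 14, 8, 76, 91, 65]
Place pivot at 5: [12, 46, 25, 14, 8, 65, 91, 76]

Partitioned: [12, 46, 25, 14, 8, 65, 91, 76]


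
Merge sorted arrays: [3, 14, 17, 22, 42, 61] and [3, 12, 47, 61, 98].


Take 3 from A
Take 3 from B
Take 12 from B
Take 14 from A
Take 17 from A
Take 22 from A
Take 42 from A
Take 47 from B
Take 61 from A

Merged: [3, 3, 12, 14, 17, 22, 42, 47, 61, 61, 98]


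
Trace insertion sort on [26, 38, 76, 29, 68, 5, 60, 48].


Initial: [26, 38, 76, 29, 68, 5, 60, 48]
Insert 38: [26, 38, 76, 29, 68, 5, 60, 48]
Insert 76: [26, 38, 76, 29, 68, 5, 60, 48]
Insert 29: [26, 29, 38, 76, 68, 5, 60, 48]
Insert 68: [26, 29, 38, 68, 76, 5, 60, 48]
Insert 5: [5, 26, 29, 38, 68, 76, 60, 48]
Insert 60: [5, 26, 29, 38, 60, 68, 76, 48]
Insert 48: [5, 26, 29, 38, 48, 60, 68, 76]

Sorted: [5, 26, 29, 38, 48, 60, 68, 76]


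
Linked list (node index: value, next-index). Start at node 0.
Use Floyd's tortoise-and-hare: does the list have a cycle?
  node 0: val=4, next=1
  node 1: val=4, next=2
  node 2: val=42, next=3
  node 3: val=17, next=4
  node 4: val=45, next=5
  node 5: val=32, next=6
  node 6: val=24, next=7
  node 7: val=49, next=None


Floyd's tortoise (slow, +1) and hare (fast, +2):
  init: slow=0, fast=0
  step 1: slow=1, fast=2
  step 2: slow=2, fast=4
  step 3: slow=3, fast=6
  step 4: fast 6->7->None, no cycle

Cycle: no


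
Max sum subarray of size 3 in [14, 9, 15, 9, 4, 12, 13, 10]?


[0:3]: 38
[1:4]: 33
[2:5]: 28
[3:6]: 25
[4:7]: 29
[5:8]: 35

Max: 38 at [0:3]


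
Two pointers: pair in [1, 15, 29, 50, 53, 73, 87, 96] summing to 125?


lo=0(1)+hi=7(96)=97
lo=1(15)+hi=7(96)=111
lo=2(29)+hi=7(96)=125

Yes: 29+96=125


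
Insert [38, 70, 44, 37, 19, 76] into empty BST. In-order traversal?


Insert 38: root
Insert 70: R from 38
Insert 44: R from 38 -> L from 70
Insert 37: L from 38
Insert 19: L from 38 -> L from 37
Insert 76: R from 38 -> R from 70

In-order: [19, 37, 38, 44, 70, 76]


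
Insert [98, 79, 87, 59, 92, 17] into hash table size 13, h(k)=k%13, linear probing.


Insert 98: h=7 -> slot 7
Insert 79: h=1 -> slot 1
Insert 87: h=9 -> slot 9
Insert 59: h=7, 1 probes -> slot 8
Insert 92: h=1, 1 probes -> slot 2
Insert 17: h=4 -> slot 4

Table: [None, 79, 92, None, 17, None, None, 98, 59, 87, None, None, None]


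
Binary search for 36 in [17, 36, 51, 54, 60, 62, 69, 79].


Step 1: lo=0, hi=7, mid=3, val=54
Step 2: lo=0, hi=2, mid=1, val=36

Found at index 1


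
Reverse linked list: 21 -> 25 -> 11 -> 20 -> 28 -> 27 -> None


Step 1: curr=21, set curr.next=prev(None) | reversed so far: 21
Step 2: curr=25, set curr.next=prev(21) | reversed so far: 25 -> 21
Step 3: curr=11, set curr.next=prev(25) | reversed so far: 11 -> 25 -> 21
Step 4: curr=20, set curr.next=prev(11) | reversed so far: 20 -> 11 -> 25 -> 21
Step 5: curr=28, set curr.next=prev(20) | reversed so far: 28 -> 20 -> 11 -> 25 -> 21
Step 6: curr=27, set curr.next=prev(28) | reversed so far: 27 -> 28 -> 20 -> 11 -> 25 -> 21

27 -> 28 -> 20 -> 11 -> 25 -> 21 -> None


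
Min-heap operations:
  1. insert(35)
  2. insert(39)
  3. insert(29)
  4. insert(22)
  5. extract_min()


insert(35) -> [35]
insert(39) -> [35, 39]
insert(29) -> [29, 39, 35]
insert(22) -> [22, 29, 35, 39]
extract_min()->22, [29, 39, 35]

Final heap: [29, 39, 35]


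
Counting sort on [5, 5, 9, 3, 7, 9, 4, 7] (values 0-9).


Input: [5, 5, 9, 3, 7, 9, 4, 7]
Counts: [0, 0, 0, 1, 1, 2, 0, 2, 0, 2]

Sorted: [3, 4, 5, 5, 7, 7, 9, 9]


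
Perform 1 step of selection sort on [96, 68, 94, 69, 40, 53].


Initial: [96, 68, 94, 69, 40, 53]
Step 1: min=40 at 4
  Swap: [40, 68, 94, 69, 96, 53]

After 1 step: [40, 68, 94, 69, 96, 53]


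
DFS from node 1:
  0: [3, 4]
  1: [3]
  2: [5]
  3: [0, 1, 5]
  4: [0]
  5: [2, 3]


Visit 1, push [3]
Visit 3, push [5, 0]
Visit 0, push [4]
Visit 4, push []
Visit 5, push [2]
Visit 2, push []

DFS order: [1, 3, 0, 4, 5, 2]


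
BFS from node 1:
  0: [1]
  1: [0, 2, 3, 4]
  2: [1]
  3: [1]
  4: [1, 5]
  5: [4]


Visit 1, enqueue [0, 2, 3, 4]
Visit 0, enqueue []
Visit 2, enqueue []
Visit 3, enqueue []
Visit 4, enqueue [5]
Visit 5, enqueue []

BFS order: [1, 0, 2, 3, 4, 5]


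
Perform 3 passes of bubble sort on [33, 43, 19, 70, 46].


Initial: [33, 43, 19, 70, 46]
Pass 1: [33, 19, 43, 46, 70] (2 swaps)
Pass 2: [19, 33, 43, 46, 70] (1 swaps)
Pass 3: [19, 33, 43, 46, 70] (0 swaps)

After 3 passes: [19, 33, 43, 46, 70]


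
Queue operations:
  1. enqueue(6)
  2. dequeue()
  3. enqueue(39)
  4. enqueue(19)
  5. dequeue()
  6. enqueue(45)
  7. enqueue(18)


enqueue(6) -> [6]
dequeue()->6, []
enqueue(39) -> [39]
enqueue(19) -> [39, 19]
dequeue()->39, [19]
enqueue(45) -> [19, 45]
enqueue(18) -> [19, 45, 18]

Final queue: [19, 45, 18]


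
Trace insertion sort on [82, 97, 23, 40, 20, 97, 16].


Initial: [82, 97, 23, 40, 20, 97, 16]
Insert 97: [82, 97, 23, 40, 20, 97, 16]
Insert 23: [23, 82, 97, 40, 20, 97, 16]
Insert 40: [23, 40, 82, 97, 20, 97, 16]
Insert 20: [20, 23, 40, 82, 97, 97, 16]
Insert 97: [20, 23, 40, 82, 97, 97, 16]
Insert 16: [16, 20, 23, 40, 82, 97, 97]

Sorted: [16, 20, 23, 40, 82, 97, 97]


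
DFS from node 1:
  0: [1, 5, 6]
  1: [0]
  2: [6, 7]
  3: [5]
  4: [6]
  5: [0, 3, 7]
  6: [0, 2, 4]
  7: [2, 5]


Visit 1, push [0]
Visit 0, push [6, 5]
Visit 5, push [7, 3]
Visit 3, push []
Visit 7, push [2]
Visit 2, push [6]
Visit 6, push [4]
Visit 4, push []

DFS order: [1, 0, 5, 3, 7, 2, 6, 4]


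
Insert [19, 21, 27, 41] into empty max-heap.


Insert 19: [19]
Insert 21: [21, 19]
Insert 27: [27, 19, 21]
Insert 41: [41, 27, 21, 19]

Final heap: [41, 27, 21, 19]


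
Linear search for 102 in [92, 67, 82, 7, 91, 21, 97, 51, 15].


i=0: 92!=102
i=1: 67!=102
i=2: 82!=102
i=3: 7!=102
i=4: 91!=102
i=5: 21!=102
i=6: 97!=102
i=7: 51!=102
i=8: 15!=102

Not found, 9 comps


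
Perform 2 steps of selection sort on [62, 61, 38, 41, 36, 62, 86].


Initial: [62, 61, 38, 41, 36, 62, 86]
Step 1: min=36 at 4
  Swap: [36, 61, 38, 41, 62, 62, 86]
Step 2: min=38 at 2
  Swap: [36, 38, 61, 41, 62, 62, 86]

After 2 steps: [36, 38, 61, 41, 62, 62, 86]


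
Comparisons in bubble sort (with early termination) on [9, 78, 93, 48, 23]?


Algorithm: bubble sort (with early termination)
Input: [9, 78, 93, 48, 23]
Sorted: [9, 23, 48, 78, 93]

10


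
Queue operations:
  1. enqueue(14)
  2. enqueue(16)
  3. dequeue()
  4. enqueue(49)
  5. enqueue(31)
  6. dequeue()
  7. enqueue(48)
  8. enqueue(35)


enqueue(14) -> [14]
enqueue(16) -> [14, 16]
dequeue()->14, [16]
enqueue(49) -> [16, 49]
enqueue(31) -> [16, 49, 31]
dequeue()->16, [49, 31]
enqueue(48) -> [49, 31, 48]
enqueue(35) -> [49, 31, 48, 35]

Final queue: [49, 31, 48, 35]


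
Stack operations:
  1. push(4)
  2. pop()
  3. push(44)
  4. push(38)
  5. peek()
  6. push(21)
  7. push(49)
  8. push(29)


push(4) -> [4]
pop()->4, []
push(44) -> [44]
push(38) -> [44, 38]
peek()->38
push(21) -> [44, 38, 21]
push(49) -> [44, 38, 21, 49]
push(29) -> [44, 38, 21, 49, 29]

Final stack: [44, 38, 21, 49, 29]


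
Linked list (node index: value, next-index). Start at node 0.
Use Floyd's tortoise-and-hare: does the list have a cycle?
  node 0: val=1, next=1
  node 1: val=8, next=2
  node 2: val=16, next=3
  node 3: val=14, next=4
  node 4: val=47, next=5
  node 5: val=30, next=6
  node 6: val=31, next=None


Floyd's tortoise (slow, +1) and hare (fast, +2):
  init: slow=0, fast=0
  step 1: slow=1, fast=2
  step 2: slow=2, fast=4
  step 3: slow=3, fast=6
  step 4: fast -> None, no cycle

Cycle: no


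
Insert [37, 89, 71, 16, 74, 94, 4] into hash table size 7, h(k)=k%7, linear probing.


Insert 37: h=2 -> slot 2
Insert 89: h=5 -> slot 5
Insert 71: h=1 -> slot 1
Insert 16: h=2, 1 probes -> slot 3
Insert 74: h=4 -> slot 4
Insert 94: h=3, 3 probes -> slot 6
Insert 4: h=4, 3 probes -> slot 0

Table: [4, 71, 37, 16, 74, 89, 94]


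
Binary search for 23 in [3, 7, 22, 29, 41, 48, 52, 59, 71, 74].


Step 1: lo=0, hi=9, mid=4, val=41
Step 2: lo=0, hi=3, mid=1, val=7
Step 3: lo=2, hi=3, mid=2, val=22
Step 4: lo=3, hi=3, mid=3, val=29

Not found


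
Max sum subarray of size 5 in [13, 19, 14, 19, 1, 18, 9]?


[0:5]: 66
[1:6]: 71
[2:7]: 61

Max: 71 at [1:6]


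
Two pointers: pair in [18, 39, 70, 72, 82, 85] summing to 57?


lo=0(18)+hi=5(85)=103
lo=0(18)+hi=4(82)=100
lo=0(18)+hi=3(72)=90
lo=0(18)+hi=2(70)=88
lo=0(18)+hi=1(39)=57

Yes: 18+39=57


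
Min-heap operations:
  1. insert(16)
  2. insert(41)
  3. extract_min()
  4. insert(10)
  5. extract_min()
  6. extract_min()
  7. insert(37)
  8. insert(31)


insert(16) -> [16]
insert(41) -> [16, 41]
extract_min()->16, [41]
insert(10) -> [10, 41]
extract_min()->10, [41]
extract_min()->41, []
insert(37) -> [37]
insert(31) -> [31, 37]

Final heap: [31, 37]


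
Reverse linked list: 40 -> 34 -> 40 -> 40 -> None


Step 1: curr=40, set curr.next=prev(None) | reversed so far: 40
Step 2: curr=34, set curr.next=prev(40) | reversed so far: 34 -> 40
Step 3: curr=40, set curr.next=prev(34) | reversed so far: 40 -> 34 -> 40
Step 4: curr=40, set curr.next=prev(40) | reversed so far: 40 -> 40 -> 34 -> 40

40 -> 40 -> 34 -> 40 -> None


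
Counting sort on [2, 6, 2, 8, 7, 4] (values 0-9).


Input: [2, 6, 2, 8, 7, 4]
Counts: [0, 0, 2, 0, 1, 0, 1, 1, 1, 0]

Sorted: [2, 2, 4, 6, 7, 8]


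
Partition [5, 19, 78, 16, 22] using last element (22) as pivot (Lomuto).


Pivot: 22
  5 <= 22: advance i (no swap)
  19 <= 22: advance i (no swap)
  16 <= 22: swap -> [5, 19, 16, 78, 22]
Place pivot at 3: [5, 19, 16, 22, 78]

Partitioned: [5, 19, 16, 22, 78]


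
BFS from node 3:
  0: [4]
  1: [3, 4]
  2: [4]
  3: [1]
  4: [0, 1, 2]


Visit 3, enqueue [1]
Visit 1, enqueue [4]
Visit 4, enqueue [0, 2]
Visit 0, enqueue []
Visit 2, enqueue []

BFS order: [3, 1, 4, 0, 2]


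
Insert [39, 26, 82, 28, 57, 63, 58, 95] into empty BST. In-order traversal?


Insert 39: root
Insert 26: L from 39
Insert 82: R from 39
Insert 28: L from 39 -> R from 26
Insert 57: R from 39 -> L from 82
Insert 63: R from 39 -> L from 82 -> R from 57
Insert 58: R from 39 -> L from 82 -> R from 57 -> L from 63
Insert 95: R from 39 -> R from 82

In-order: [26, 28, 39, 57, 58, 63, 82, 95]


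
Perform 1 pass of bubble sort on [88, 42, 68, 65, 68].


Initial: [88, 42, 68, 65, 68]
Pass 1: [42, 68, 65, 68, 88] (4 swaps)

After 1 pass: [42, 68, 65, 68, 88]


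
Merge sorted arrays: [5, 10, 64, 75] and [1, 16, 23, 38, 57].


Take 1 from B
Take 5 from A
Take 10 from A
Take 16 from B
Take 23 from B
Take 38 from B
Take 57 from B

Merged: [1, 5, 10, 16, 23, 38, 57, 64, 75]


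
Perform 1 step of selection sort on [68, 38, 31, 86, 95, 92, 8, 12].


Initial: [68, 38, 31, 86, 95, 92, 8, 12]
Step 1: min=8 at 6
  Swap: [8, 38, 31, 86, 95, 92, 68, 12]

After 1 step: [8, 38, 31, 86, 95, 92, 68, 12]


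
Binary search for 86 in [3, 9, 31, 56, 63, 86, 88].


Step 1: lo=0, hi=6, mid=3, val=56
Step 2: lo=4, hi=6, mid=5, val=86

Found at index 5


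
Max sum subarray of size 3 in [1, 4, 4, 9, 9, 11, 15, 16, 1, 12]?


[0:3]: 9
[1:4]: 17
[2:5]: 22
[3:6]: 29
[4:7]: 35
[5:8]: 42
[6:9]: 32
[7:10]: 29

Max: 42 at [5:8]


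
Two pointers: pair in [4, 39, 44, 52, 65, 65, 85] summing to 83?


lo=0(4)+hi=6(85)=89
lo=0(4)+hi=5(65)=69
lo=1(39)+hi=5(65)=104
lo=1(39)+hi=4(65)=104
lo=1(39)+hi=3(52)=91
lo=1(39)+hi=2(44)=83

Yes: 39+44=83


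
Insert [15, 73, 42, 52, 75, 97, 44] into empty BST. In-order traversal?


Insert 15: root
Insert 73: R from 15
Insert 42: R from 15 -> L from 73
Insert 52: R from 15 -> L from 73 -> R from 42
Insert 75: R from 15 -> R from 73
Insert 97: R from 15 -> R from 73 -> R from 75
Insert 44: R from 15 -> L from 73 -> R from 42 -> L from 52

In-order: [15, 42, 44, 52, 73, 75, 97]


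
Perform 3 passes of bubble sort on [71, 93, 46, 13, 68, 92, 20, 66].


Initial: [71, 93, 46, 13, 68, 92, 20, 66]
Pass 1: [71, 46, 13, 68, 92, 20, 66, 93] (6 swaps)
Pass 2: [46, 13, 68, 71, 20, 66, 92, 93] (5 swaps)
Pass 3: [13, 46, 68, 20, 66, 71, 92, 93] (3 swaps)

After 3 passes: [13, 46, 68, 20, 66, 71, 92, 93]


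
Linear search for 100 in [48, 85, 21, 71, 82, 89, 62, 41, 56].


i=0: 48!=100
i=1: 85!=100
i=2: 21!=100
i=3: 71!=100
i=4: 82!=100
i=5: 89!=100
i=6: 62!=100
i=7: 41!=100
i=8: 56!=100

Not found, 9 comps


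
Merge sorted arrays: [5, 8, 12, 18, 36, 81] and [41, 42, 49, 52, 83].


Take 5 from A
Take 8 from A
Take 12 from A
Take 18 from A
Take 36 from A
Take 41 from B
Take 42 from B
Take 49 from B
Take 52 from B
Take 81 from A

Merged: [5, 8, 12, 18, 36, 41, 42, 49, 52, 81, 83]


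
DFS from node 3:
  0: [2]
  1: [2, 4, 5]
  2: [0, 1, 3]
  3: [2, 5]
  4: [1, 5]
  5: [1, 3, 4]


Visit 3, push [5, 2]
Visit 2, push [1, 0]
Visit 0, push []
Visit 1, push [5, 4]
Visit 4, push [5]
Visit 5, push []

DFS order: [3, 2, 0, 1, 4, 5]


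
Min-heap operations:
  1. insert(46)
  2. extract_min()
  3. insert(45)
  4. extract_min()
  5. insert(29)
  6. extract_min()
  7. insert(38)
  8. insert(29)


insert(46) -> [46]
extract_min()->46, []
insert(45) -> [45]
extract_min()->45, []
insert(29) -> [29]
extract_min()->29, []
insert(38) -> [38]
insert(29) -> [29, 38]

Final heap: [29, 38]


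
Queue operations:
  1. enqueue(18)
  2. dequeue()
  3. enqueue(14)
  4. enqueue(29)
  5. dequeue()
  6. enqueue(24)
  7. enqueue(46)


enqueue(18) -> [18]
dequeue()->18, []
enqueue(14) -> [14]
enqueue(29) -> [14, 29]
dequeue()->14, [29]
enqueue(24) -> [29, 24]
enqueue(46) -> [29, 24, 46]

Final queue: [29, 24, 46]


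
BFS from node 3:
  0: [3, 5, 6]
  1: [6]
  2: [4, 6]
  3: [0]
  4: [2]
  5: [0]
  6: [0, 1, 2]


Visit 3, enqueue [0]
Visit 0, enqueue [5, 6]
Visit 5, enqueue []
Visit 6, enqueue [1, 2]
Visit 1, enqueue []
Visit 2, enqueue [4]
Visit 4, enqueue []

BFS order: [3, 0, 5, 6, 1, 2, 4]


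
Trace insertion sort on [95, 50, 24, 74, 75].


Initial: [95, 50, 24, 74, 75]
Insert 50: [50, 95, 24, 74, 75]
Insert 24: [24, 50, 95, 74, 75]
Insert 74: [24, 50, 74, 95, 75]
Insert 75: [24, 50, 74, 75, 95]

Sorted: [24, 50, 74, 75, 95]


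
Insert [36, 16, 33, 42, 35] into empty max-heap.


Insert 36: [36]
Insert 16: [36, 16]
Insert 33: [36, 16, 33]
Insert 42: [42, 36, 33, 16]
Insert 35: [42, 36, 33, 16, 35]

Final heap: [42, 36, 33, 16, 35]


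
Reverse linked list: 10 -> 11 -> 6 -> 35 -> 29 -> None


Step 1: curr=10, set curr.next=prev(None) | reversed so far: 10
Step 2: curr=11, set curr.next=prev(10) | reversed so far: 11 -> 10
Step 3: curr=6, set curr.next=prev(11) | reversed so far: 6 -> 11 -> 10
Step 4: curr=35, set curr.next=prev(6) | reversed so far: 35 -> 6 -> 11 -> 10
Step 5: curr=29, set curr.next=prev(35) | reversed so far: 29 -> 35 -> 6 -> 11 -> 10

29 -> 35 -> 6 -> 11 -> 10 -> None


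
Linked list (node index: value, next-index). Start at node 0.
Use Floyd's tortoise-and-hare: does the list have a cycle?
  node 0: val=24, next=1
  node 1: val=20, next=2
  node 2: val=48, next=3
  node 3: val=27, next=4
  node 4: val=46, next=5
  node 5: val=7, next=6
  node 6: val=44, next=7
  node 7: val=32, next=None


Floyd's tortoise (slow, +1) and hare (fast, +2):
  init: slow=0, fast=0
  step 1: slow=1, fast=2
  step 2: slow=2, fast=4
  step 3: slow=3, fast=6
  step 4: fast 6->7->None, no cycle

Cycle: no


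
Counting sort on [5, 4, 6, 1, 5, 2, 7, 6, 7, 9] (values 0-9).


Input: [5, 4, 6, 1, 5, 2, 7, 6, 7, 9]
Counts: [0, 1, 1, 0, 1, 2, 2, 2, 0, 1]

Sorted: [1, 2, 4, 5, 5, 6, 6, 7, 7, 9]


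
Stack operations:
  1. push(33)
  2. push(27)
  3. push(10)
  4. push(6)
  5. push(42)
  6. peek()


push(33) -> [33]
push(27) -> [33, 27]
push(10) -> [33, 27, 10]
push(6) -> [33, 27, 10, 6]
push(42) -> [33, 27, 10, 6, 42]
peek()->42

Final stack: [33, 27, 10, 6, 42]


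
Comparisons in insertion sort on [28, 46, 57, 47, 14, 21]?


Algorithm: insertion sort
Input: [28, 46, 57, 47, 14, 21]
Sorted: [14, 21, 28, 46, 47, 57]

13


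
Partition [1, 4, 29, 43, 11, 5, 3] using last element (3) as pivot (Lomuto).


Pivot: 3
  1 <= 3: advance i (no swap)
Place pivot at 1: [1, 3, 29, 43, 11, 5, 4]

Partitioned: [1, 3, 29, 43, 11, 5, 4]


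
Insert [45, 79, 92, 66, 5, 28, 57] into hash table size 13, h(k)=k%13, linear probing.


Insert 45: h=6 -> slot 6
Insert 79: h=1 -> slot 1
Insert 92: h=1, 1 probes -> slot 2
Insert 66: h=1, 2 probes -> slot 3
Insert 5: h=5 -> slot 5
Insert 28: h=2, 2 probes -> slot 4
Insert 57: h=5, 2 probes -> slot 7

Table: [None, 79, 92, 66, 28, 5, 45, 57, None, None, None, None, None]


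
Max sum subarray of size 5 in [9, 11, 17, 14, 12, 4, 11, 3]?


[0:5]: 63
[1:6]: 58
[2:7]: 58
[3:8]: 44

Max: 63 at [0:5]


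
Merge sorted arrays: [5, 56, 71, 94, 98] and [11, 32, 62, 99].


Take 5 from A
Take 11 from B
Take 32 from B
Take 56 from A
Take 62 from B
Take 71 from A
Take 94 from A
Take 98 from A

Merged: [5, 11, 32, 56, 62, 71, 94, 98, 99]


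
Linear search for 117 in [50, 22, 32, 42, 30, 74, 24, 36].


i=0: 50!=117
i=1: 22!=117
i=2: 32!=117
i=3: 42!=117
i=4: 30!=117
i=5: 74!=117
i=6: 24!=117
i=7: 36!=117

Not found, 8 comps


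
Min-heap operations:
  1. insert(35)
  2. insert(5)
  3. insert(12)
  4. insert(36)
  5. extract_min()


insert(35) -> [35]
insert(5) -> [5, 35]
insert(12) -> [5, 35, 12]
insert(36) -> [5, 35, 12, 36]
extract_min()->5, [12, 35, 36]

Final heap: [12, 35, 36]


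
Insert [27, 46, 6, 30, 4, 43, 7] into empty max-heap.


Insert 27: [27]
Insert 46: [46, 27]
Insert 6: [46, 27, 6]
Insert 30: [46, 30, 6, 27]
Insert 4: [46, 30, 6, 27, 4]
Insert 43: [46, 30, 43, 27, 4, 6]
Insert 7: [46, 30, 43, 27, 4, 6, 7]

Final heap: [46, 30, 43, 27, 4, 6, 7]


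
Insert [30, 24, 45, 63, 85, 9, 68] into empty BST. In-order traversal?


Insert 30: root
Insert 24: L from 30
Insert 45: R from 30
Insert 63: R from 30 -> R from 45
Insert 85: R from 30 -> R from 45 -> R from 63
Insert 9: L from 30 -> L from 24
Insert 68: R from 30 -> R from 45 -> R from 63 -> L from 85

In-order: [9, 24, 30, 45, 63, 68, 85]


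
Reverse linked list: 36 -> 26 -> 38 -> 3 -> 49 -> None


Step 1: curr=36, set curr.next=prev(None) | reversed so far: 36
Step 2: curr=26, set curr.next=prev(36) | reversed so far: 26 -> 36
Step 3: curr=38, set curr.next=prev(26) | reversed so far: 38 -> 26 -> 36
Step 4: curr=3, set curr.next=prev(38) | reversed so far: 3 -> 38 -> 26 -> 36
Step 5: curr=49, set curr.next=prev(3) | reversed so far: 49 -> 3 -> 38 -> 26 -> 36

49 -> 3 -> 38 -> 26 -> 36 -> None


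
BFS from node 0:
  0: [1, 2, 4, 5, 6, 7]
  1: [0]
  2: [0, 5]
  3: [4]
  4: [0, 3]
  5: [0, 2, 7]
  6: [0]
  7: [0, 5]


Visit 0, enqueue [1, 2, 4, 5, 6, 7]
Visit 1, enqueue []
Visit 2, enqueue []
Visit 4, enqueue [3]
Visit 5, enqueue []
Visit 6, enqueue []
Visit 7, enqueue []
Visit 3, enqueue []

BFS order: [0, 1, 2, 4, 5, 6, 7, 3]


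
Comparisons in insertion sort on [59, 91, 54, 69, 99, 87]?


Algorithm: insertion sort
Input: [59, 91, 54, 69, 99, 87]
Sorted: [54, 59, 69, 87, 91, 99]

9


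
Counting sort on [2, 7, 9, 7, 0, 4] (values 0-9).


Input: [2, 7, 9, 7, 0, 4]
Counts: [1, 0, 1, 0, 1, 0, 0, 2, 0, 1]

Sorted: [0, 2, 4, 7, 7, 9]


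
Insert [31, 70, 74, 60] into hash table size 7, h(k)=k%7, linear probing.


Insert 31: h=3 -> slot 3
Insert 70: h=0 -> slot 0
Insert 74: h=4 -> slot 4
Insert 60: h=4, 1 probes -> slot 5

Table: [70, None, None, 31, 74, 60, None]


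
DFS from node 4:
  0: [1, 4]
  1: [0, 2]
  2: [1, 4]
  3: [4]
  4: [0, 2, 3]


Visit 4, push [3, 2, 0]
Visit 0, push [1]
Visit 1, push [2]
Visit 2, push []
Visit 3, push []

DFS order: [4, 0, 1, 2, 3]


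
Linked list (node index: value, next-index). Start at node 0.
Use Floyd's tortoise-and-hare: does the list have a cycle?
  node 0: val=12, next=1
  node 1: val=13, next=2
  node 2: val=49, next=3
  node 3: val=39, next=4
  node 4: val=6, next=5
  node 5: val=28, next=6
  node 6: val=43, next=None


Floyd's tortoise (slow, +1) and hare (fast, +2):
  init: slow=0, fast=0
  step 1: slow=1, fast=2
  step 2: slow=2, fast=4
  step 3: slow=3, fast=6
  step 4: fast -> None, no cycle

Cycle: no


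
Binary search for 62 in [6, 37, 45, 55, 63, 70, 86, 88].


Step 1: lo=0, hi=7, mid=3, val=55
Step 2: lo=4, hi=7, mid=5, val=70
Step 3: lo=4, hi=4, mid=4, val=63

Not found


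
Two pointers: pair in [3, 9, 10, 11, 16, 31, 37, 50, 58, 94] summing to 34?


lo=0(3)+hi=9(94)=97
lo=0(3)+hi=8(58)=61
lo=0(3)+hi=7(50)=53
lo=0(3)+hi=6(37)=40
lo=0(3)+hi=5(31)=34

Yes: 3+31=34


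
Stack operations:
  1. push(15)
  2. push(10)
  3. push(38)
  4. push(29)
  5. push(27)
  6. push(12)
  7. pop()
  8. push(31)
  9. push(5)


push(15) -> [15]
push(10) -> [15, 10]
push(38) -> [15, 10, 38]
push(29) -> [15, 10, 38, 29]
push(27) -> [15, 10, 38, 29, 27]
push(12) -> [15, 10, 38, 29, 27, 12]
pop()->12, [15, 10, 38, 29, 27]
push(31) -> [15, 10, 38, 29, 27, 31]
push(5) -> [15, 10, 38, 29, 27, 31, 5]

Final stack: [15, 10, 38, 29, 27, 31, 5]


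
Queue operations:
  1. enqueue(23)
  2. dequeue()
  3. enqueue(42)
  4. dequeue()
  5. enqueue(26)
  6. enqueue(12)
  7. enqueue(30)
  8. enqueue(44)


enqueue(23) -> [23]
dequeue()->23, []
enqueue(42) -> [42]
dequeue()->42, []
enqueue(26) -> [26]
enqueue(12) -> [26, 12]
enqueue(30) -> [26, 12, 30]
enqueue(44) -> [26, 12, 30, 44]

Final queue: [26, 12, 30, 44]


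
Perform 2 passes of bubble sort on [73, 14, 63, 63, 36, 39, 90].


Initial: [73, 14, 63, 63, 36, 39, 90]
Pass 1: [14, 63, 63, 36, 39, 73, 90] (5 swaps)
Pass 2: [14, 63, 36, 39, 63, 73, 90] (2 swaps)

After 2 passes: [14, 63, 36, 39, 63, 73, 90]


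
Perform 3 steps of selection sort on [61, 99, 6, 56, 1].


Initial: [61, 99, 6, 56, 1]
Step 1: min=1 at 4
  Swap: [1, 99, 6, 56, 61]
Step 2: min=6 at 2
  Swap: [1, 6, 99, 56, 61]
Step 3: min=56 at 3
  Swap: [1, 6, 56, 99, 61]

After 3 steps: [1, 6, 56, 99, 61]


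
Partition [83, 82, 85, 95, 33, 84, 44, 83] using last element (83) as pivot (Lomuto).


Pivot: 83
  83 <= 83: advance i (no swap)
  82 <= 83: advance i (no swap)
  33 <= 83: swap -> [83, 82, 33, 95, 85, 84, 44, 83]
  44 <= 83: swap -> [83, 82, 33, 44, 85, 84, 95, 83]
Place pivot at 4: [83, 82, 33, 44, 83, 84, 95, 85]

Partitioned: [83, 82, 33, 44, 83, 84, 95, 85]


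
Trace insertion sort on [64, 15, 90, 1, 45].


Initial: [64, 15, 90, 1, 45]
Insert 15: [15, 64, 90, 1, 45]
Insert 90: [15, 64, 90, 1, 45]
Insert 1: [1, 15, 64, 90, 45]
Insert 45: [1, 15, 45, 64, 90]

Sorted: [1, 15, 45, 64, 90]


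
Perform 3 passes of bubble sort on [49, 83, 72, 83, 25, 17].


Initial: [49, 83, 72, 83, 25, 17]
Pass 1: [49, 72, 83, 25, 17, 83] (3 swaps)
Pass 2: [49, 72, 25, 17, 83, 83] (2 swaps)
Pass 3: [49, 25, 17, 72, 83, 83] (2 swaps)

After 3 passes: [49, 25, 17, 72, 83, 83]


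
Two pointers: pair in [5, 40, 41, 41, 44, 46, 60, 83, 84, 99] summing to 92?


lo=0(5)+hi=9(99)=104
lo=0(5)+hi=8(84)=89
lo=1(40)+hi=8(84)=124
lo=1(40)+hi=7(83)=123
lo=1(40)+hi=6(60)=100
lo=1(40)+hi=5(46)=86
lo=2(41)+hi=5(46)=87
lo=3(41)+hi=5(46)=87
lo=4(44)+hi=5(46)=90

No pair found


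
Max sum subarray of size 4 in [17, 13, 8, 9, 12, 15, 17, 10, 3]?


[0:4]: 47
[1:5]: 42
[2:6]: 44
[3:7]: 53
[4:8]: 54
[5:9]: 45

Max: 54 at [4:8]


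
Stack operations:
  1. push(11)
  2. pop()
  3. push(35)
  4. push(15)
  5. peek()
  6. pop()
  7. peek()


push(11) -> [11]
pop()->11, []
push(35) -> [35]
push(15) -> [35, 15]
peek()->15
pop()->15, [35]
peek()->35

Final stack: [35]


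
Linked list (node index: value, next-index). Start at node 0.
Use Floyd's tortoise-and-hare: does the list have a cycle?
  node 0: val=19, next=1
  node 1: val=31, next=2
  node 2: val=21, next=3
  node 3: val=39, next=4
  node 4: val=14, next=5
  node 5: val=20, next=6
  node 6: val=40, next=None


Floyd's tortoise (slow, +1) and hare (fast, +2):
  init: slow=0, fast=0
  step 1: slow=1, fast=2
  step 2: slow=2, fast=4
  step 3: slow=3, fast=6
  step 4: fast -> None, no cycle

Cycle: no


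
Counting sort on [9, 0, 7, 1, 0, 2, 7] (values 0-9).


Input: [9, 0, 7, 1, 0, 2, 7]
Counts: [2, 1, 1, 0, 0, 0, 0, 2, 0, 1]

Sorted: [0, 0, 1, 2, 7, 7, 9]


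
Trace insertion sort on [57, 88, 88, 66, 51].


Initial: [57, 88, 88, 66, 51]
Insert 88: [57, 88, 88, 66, 51]
Insert 88: [57, 88, 88, 66, 51]
Insert 66: [57, 66, 88, 88, 51]
Insert 51: [51, 57, 66, 88, 88]

Sorted: [51, 57, 66, 88, 88]


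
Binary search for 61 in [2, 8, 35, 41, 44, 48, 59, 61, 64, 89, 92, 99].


Step 1: lo=0, hi=11, mid=5, val=48
Step 2: lo=6, hi=11, mid=8, val=64
Step 3: lo=6, hi=7, mid=6, val=59
Step 4: lo=7, hi=7, mid=7, val=61

Found at index 7


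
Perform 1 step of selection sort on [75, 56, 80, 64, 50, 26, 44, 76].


Initial: [75, 56, 80, 64, 50, 26, 44, 76]
Step 1: min=26 at 5
  Swap: [26, 56, 80, 64, 50, 75, 44, 76]

After 1 step: [26, 56, 80, 64, 50, 75, 44, 76]


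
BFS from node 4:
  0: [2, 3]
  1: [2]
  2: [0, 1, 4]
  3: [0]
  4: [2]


Visit 4, enqueue [2]
Visit 2, enqueue [0, 1]
Visit 0, enqueue [3]
Visit 1, enqueue []
Visit 3, enqueue []

BFS order: [4, 2, 0, 1, 3]


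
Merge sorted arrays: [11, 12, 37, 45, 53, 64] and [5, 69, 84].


Take 5 from B
Take 11 from A
Take 12 from A
Take 37 from A
Take 45 from A
Take 53 from A
Take 64 from A

Merged: [5, 11, 12, 37, 45, 53, 64, 69, 84]


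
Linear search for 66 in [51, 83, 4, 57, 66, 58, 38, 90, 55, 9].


i=0: 51!=66
i=1: 83!=66
i=2: 4!=66
i=3: 57!=66
i=4: 66==66 found!

Found at 4, 5 comps


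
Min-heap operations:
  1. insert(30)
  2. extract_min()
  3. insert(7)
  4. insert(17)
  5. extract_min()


insert(30) -> [30]
extract_min()->30, []
insert(7) -> [7]
insert(17) -> [7, 17]
extract_min()->7, [17]

Final heap: [17]


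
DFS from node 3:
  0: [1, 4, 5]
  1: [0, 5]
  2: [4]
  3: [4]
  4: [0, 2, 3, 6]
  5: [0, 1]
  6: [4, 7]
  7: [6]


Visit 3, push [4]
Visit 4, push [6, 2, 0]
Visit 0, push [5, 1]
Visit 1, push [5]
Visit 5, push []
Visit 2, push []
Visit 6, push [7]
Visit 7, push []

DFS order: [3, 4, 0, 1, 5, 2, 6, 7]


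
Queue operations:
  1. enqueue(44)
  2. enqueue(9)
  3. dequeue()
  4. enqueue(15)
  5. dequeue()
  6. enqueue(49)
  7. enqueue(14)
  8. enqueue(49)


enqueue(44) -> [44]
enqueue(9) -> [44, 9]
dequeue()->44, [9]
enqueue(15) -> [9, 15]
dequeue()->9, [15]
enqueue(49) -> [15, 49]
enqueue(14) -> [15, 49, 14]
enqueue(49) -> [15, 49, 14, 49]

Final queue: [15, 49, 14, 49]


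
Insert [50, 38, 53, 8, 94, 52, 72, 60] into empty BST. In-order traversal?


Insert 50: root
Insert 38: L from 50
Insert 53: R from 50
Insert 8: L from 50 -> L from 38
Insert 94: R from 50 -> R from 53
Insert 52: R from 50 -> L from 53
Insert 72: R from 50 -> R from 53 -> L from 94
Insert 60: R from 50 -> R from 53 -> L from 94 -> L from 72

In-order: [8, 38, 50, 52, 53, 60, 72, 94]


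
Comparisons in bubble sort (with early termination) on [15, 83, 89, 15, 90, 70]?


Algorithm: bubble sort (with early termination)
Input: [15, 83, 89, 15, 90, 70]
Sorted: [15, 15, 70, 83, 89, 90]

14


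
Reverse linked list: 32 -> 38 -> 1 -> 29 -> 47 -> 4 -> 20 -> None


Step 1: curr=32, set curr.next=prev(None) | reversed so far: 32
Step 2: curr=38, set curr.next=prev(32) | reversed so far: 38 -> 32
Step 3: curr=1, set curr.next=prev(38) | reversed so far: 1 -> 38 -> 32
Step 4: curr=29, set curr.next=prev(1) | reversed so far: 29 -> 1 -> 38 -> 32
Step 5: curr=47, set curr.next=prev(29) | reversed so far: 47 -> 29 -> 1 -> 38 -> 32
Step 6: curr=4, set curr.next=prev(47) | reversed so far: 4 -> 47 -> 29 -> 1 -> 38 -> 32
Step 7: curr=20, set curr.next=prev(4) | reversed so far: 20 -> 4 -> 47 -> 29 -> 1 -> 38 -> 32

20 -> 4 -> 47 -> 29 -> 1 -> 38 -> 32 -> None


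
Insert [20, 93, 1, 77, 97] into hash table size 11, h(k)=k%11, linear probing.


Insert 20: h=9 -> slot 9
Insert 93: h=5 -> slot 5
Insert 1: h=1 -> slot 1
Insert 77: h=0 -> slot 0
Insert 97: h=9, 1 probes -> slot 10

Table: [77, 1, None, None, None, 93, None, None, None, 20, 97]


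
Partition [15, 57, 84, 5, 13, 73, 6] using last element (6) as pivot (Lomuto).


Pivot: 6
  5 <= 6: swap -> [5, 57, 84, 15, 13, 73, 6]
Place pivot at 1: [5, 6, 84, 15, 13, 73, 57]

Partitioned: [5, 6, 84, 15, 13, 73, 57]


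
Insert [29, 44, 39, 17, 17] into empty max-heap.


Insert 29: [29]
Insert 44: [44, 29]
Insert 39: [44, 29, 39]
Insert 17: [44, 29, 39, 17]
Insert 17: [44, 29, 39, 17, 17]

Final heap: [44, 29, 39, 17, 17]


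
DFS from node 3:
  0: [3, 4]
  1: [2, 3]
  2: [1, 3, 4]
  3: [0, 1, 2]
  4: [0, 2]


Visit 3, push [2, 1, 0]
Visit 0, push [4]
Visit 4, push [2]
Visit 2, push [1]
Visit 1, push []

DFS order: [3, 0, 4, 2, 1]


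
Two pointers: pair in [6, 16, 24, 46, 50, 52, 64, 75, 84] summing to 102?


lo=0(6)+hi=8(84)=90
lo=1(16)+hi=8(84)=100
lo=2(24)+hi=8(84)=108
lo=2(24)+hi=7(75)=99
lo=3(46)+hi=7(75)=121
lo=3(46)+hi=6(64)=110
lo=3(46)+hi=5(52)=98
lo=4(50)+hi=5(52)=102

Yes: 50+52=102


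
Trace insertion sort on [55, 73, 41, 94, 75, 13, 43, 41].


Initial: [55, 73, 41, 94, 75, 13, 43, 41]
Insert 73: [55, 73, 41, 94, 75, 13, 43, 41]
Insert 41: [41, 55, 73, 94, 75, 13, 43, 41]
Insert 94: [41, 55, 73, 94, 75, 13, 43, 41]
Insert 75: [41, 55, 73, 75, 94, 13, 43, 41]
Insert 13: [13, 41, 55, 73, 75, 94, 43, 41]
Insert 43: [13, 41, 43, 55, 73, 75, 94, 41]
Insert 41: [13, 41, 41, 43, 55, 73, 75, 94]

Sorted: [13, 41, 41, 43, 55, 73, 75, 94]


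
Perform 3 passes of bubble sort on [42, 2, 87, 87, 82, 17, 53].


Initial: [42, 2, 87, 87, 82, 17, 53]
Pass 1: [2, 42, 87, 82, 17, 53, 87] (4 swaps)
Pass 2: [2, 42, 82, 17, 53, 87, 87] (3 swaps)
Pass 3: [2, 42, 17, 53, 82, 87, 87] (2 swaps)

After 3 passes: [2, 42, 17, 53, 82, 87, 87]


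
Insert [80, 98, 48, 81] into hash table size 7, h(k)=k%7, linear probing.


Insert 80: h=3 -> slot 3
Insert 98: h=0 -> slot 0
Insert 48: h=6 -> slot 6
Insert 81: h=4 -> slot 4

Table: [98, None, None, 80, 81, None, 48]


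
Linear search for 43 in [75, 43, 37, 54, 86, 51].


i=0: 75!=43
i=1: 43==43 found!

Found at 1, 2 comps


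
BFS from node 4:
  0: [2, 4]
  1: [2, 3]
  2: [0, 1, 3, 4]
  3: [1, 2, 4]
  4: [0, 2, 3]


Visit 4, enqueue [0, 2, 3]
Visit 0, enqueue []
Visit 2, enqueue [1]
Visit 3, enqueue []
Visit 1, enqueue []

BFS order: [4, 0, 2, 3, 1]


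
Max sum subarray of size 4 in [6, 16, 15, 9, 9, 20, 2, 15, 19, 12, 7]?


[0:4]: 46
[1:5]: 49
[2:6]: 53
[3:7]: 40
[4:8]: 46
[5:9]: 56
[6:10]: 48
[7:11]: 53

Max: 56 at [5:9]


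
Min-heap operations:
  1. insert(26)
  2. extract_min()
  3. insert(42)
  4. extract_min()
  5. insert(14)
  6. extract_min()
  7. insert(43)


insert(26) -> [26]
extract_min()->26, []
insert(42) -> [42]
extract_min()->42, []
insert(14) -> [14]
extract_min()->14, []
insert(43) -> [43]

Final heap: [43]


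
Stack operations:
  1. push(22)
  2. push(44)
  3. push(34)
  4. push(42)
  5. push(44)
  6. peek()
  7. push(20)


push(22) -> [22]
push(44) -> [22, 44]
push(34) -> [22, 44, 34]
push(42) -> [22, 44, 34, 42]
push(44) -> [22, 44, 34, 42, 44]
peek()->44
push(20) -> [22, 44, 34, 42, 44, 20]

Final stack: [22, 44, 34, 42, 44, 20]


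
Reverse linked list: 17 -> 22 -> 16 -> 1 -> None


Step 1: curr=17, set curr.next=prev(None) | reversed so far: 17
Step 2: curr=22, set curr.next=prev(17) | reversed so far: 22 -> 17
Step 3: curr=16, set curr.next=prev(22) | reversed so far: 16 -> 22 -> 17
Step 4: curr=1, set curr.next=prev(16) | reversed so far: 1 -> 16 -> 22 -> 17

1 -> 16 -> 22 -> 17 -> None


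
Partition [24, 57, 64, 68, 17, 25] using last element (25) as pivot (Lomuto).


Pivot: 25
  24 <= 25: advance i (no swap)
  17 <= 25: swap -> [24, 17, 64, 68, 57, 25]
Place pivot at 2: [24, 17, 25, 68, 57, 64]

Partitioned: [24, 17, 25, 68, 57, 64]


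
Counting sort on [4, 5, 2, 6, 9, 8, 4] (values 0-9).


Input: [4, 5, 2, 6, 9, 8, 4]
Counts: [0, 0, 1, 0, 2, 1, 1, 0, 1, 1]

Sorted: [2, 4, 4, 5, 6, 8, 9]


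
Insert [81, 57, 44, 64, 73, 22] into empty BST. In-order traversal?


Insert 81: root
Insert 57: L from 81
Insert 44: L from 81 -> L from 57
Insert 64: L from 81 -> R from 57
Insert 73: L from 81 -> R from 57 -> R from 64
Insert 22: L from 81 -> L from 57 -> L from 44

In-order: [22, 44, 57, 64, 73, 81]


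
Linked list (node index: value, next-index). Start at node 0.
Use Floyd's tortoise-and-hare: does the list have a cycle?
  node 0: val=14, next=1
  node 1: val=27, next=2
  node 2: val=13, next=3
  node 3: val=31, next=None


Floyd's tortoise (slow, +1) and hare (fast, +2):
  init: slow=0, fast=0
  step 1: slow=1, fast=2
  step 2: fast 2->3->None, no cycle

Cycle: no


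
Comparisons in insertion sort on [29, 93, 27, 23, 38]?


Algorithm: insertion sort
Input: [29, 93, 27, 23, 38]
Sorted: [23, 27, 29, 38, 93]

8


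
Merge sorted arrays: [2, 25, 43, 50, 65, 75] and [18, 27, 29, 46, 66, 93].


Take 2 from A
Take 18 from B
Take 25 from A
Take 27 from B
Take 29 from B
Take 43 from A
Take 46 from B
Take 50 from A
Take 65 from A
Take 66 from B
Take 75 from A

Merged: [2, 18, 25, 27, 29, 43, 46, 50, 65, 66, 75, 93]


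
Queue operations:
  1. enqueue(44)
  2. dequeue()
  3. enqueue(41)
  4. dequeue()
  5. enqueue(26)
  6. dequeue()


enqueue(44) -> [44]
dequeue()->44, []
enqueue(41) -> [41]
dequeue()->41, []
enqueue(26) -> [26]
dequeue()->26, []

Final queue: []


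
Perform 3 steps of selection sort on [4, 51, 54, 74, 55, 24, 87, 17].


Initial: [4, 51, 54, 74, 55, 24, 87, 17]
Step 1: min=4 at 0
  Swap: [4, 51, 54, 74, 55, 24, 87, 17]
Step 2: min=17 at 7
  Swap: [4, 17, 54, 74, 55, 24, 87, 51]
Step 3: min=24 at 5
  Swap: [4, 17, 24, 74, 55, 54, 87, 51]

After 3 steps: [4, 17, 24, 74, 55, 54, 87, 51]


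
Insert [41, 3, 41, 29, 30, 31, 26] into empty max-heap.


Insert 41: [41]
Insert 3: [41, 3]
Insert 41: [41, 3, 41]
Insert 29: [41, 29, 41, 3]
Insert 30: [41, 30, 41, 3, 29]
Insert 31: [41, 30, 41, 3, 29, 31]
Insert 26: [41, 30, 41, 3, 29, 31, 26]

Final heap: [41, 30, 41, 3, 29, 31, 26]


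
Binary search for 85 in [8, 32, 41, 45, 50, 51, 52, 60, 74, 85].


Step 1: lo=0, hi=9, mid=4, val=50
Step 2: lo=5, hi=9, mid=7, val=60
Step 3: lo=8, hi=9, mid=8, val=74
Step 4: lo=9, hi=9, mid=9, val=85

Found at index 9


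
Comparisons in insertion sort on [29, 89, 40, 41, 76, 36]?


Algorithm: insertion sort
Input: [29, 89, 40, 41, 76, 36]
Sorted: [29, 36, 40, 41, 76, 89]

12


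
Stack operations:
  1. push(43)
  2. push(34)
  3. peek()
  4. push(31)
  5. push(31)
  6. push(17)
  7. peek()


push(43) -> [43]
push(34) -> [43, 34]
peek()->34
push(31) -> [43, 34, 31]
push(31) -> [43, 34, 31, 31]
push(17) -> [43, 34, 31, 31, 17]
peek()->17

Final stack: [43, 34, 31, 31, 17]


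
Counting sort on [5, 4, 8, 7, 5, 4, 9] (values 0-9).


Input: [5, 4, 8, 7, 5, 4, 9]
Counts: [0, 0, 0, 0, 2, 2, 0, 1, 1, 1]

Sorted: [4, 4, 5, 5, 7, 8, 9]


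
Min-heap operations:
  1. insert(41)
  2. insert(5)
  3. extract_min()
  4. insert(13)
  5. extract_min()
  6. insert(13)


insert(41) -> [41]
insert(5) -> [5, 41]
extract_min()->5, [41]
insert(13) -> [13, 41]
extract_min()->13, [41]
insert(13) -> [13, 41]

Final heap: [13, 41]


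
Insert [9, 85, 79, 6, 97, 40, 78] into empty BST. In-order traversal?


Insert 9: root
Insert 85: R from 9
Insert 79: R from 9 -> L from 85
Insert 6: L from 9
Insert 97: R from 9 -> R from 85
Insert 40: R from 9 -> L from 85 -> L from 79
Insert 78: R from 9 -> L from 85 -> L from 79 -> R from 40

In-order: [6, 9, 40, 78, 79, 85, 97]


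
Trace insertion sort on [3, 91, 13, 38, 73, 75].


Initial: [3, 91, 13, 38, 73, 75]
Insert 91: [3, 91, 13, 38, 73, 75]
Insert 13: [3, 13, 91, 38, 73, 75]
Insert 38: [3, 13, 38, 91, 73, 75]
Insert 73: [3, 13, 38, 73, 91, 75]
Insert 75: [3, 13, 38, 73, 75, 91]

Sorted: [3, 13, 38, 73, 75, 91]


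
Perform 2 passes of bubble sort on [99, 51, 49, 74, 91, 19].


Initial: [99, 51, 49, 74, 91, 19]
Pass 1: [51, 49, 74, 91, 19, 99] (5 swaps)
Pass 2: [49, 51, 74, 19, 91, 99] (2 swaps)

After 2 passes: [49, 51, 74, 19, 91, 99]


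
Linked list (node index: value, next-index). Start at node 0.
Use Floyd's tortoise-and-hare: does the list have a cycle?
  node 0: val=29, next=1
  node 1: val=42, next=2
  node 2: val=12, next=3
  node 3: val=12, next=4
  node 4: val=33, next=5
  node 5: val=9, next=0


Floyd's tortoise (slow, +1) and hare (fast, +2):
  init: slow=0, fast=0
  step 1: slow=1, fast=2
  step 2: slow=2, fast=4
  step 3: slow=3, fast=0
  step 4: slow=4, fast=2
  step 5: slow=5, fast=4
  step 6: slow=0, fast=0
  slow == fast at node 0: cycle detected

Cycle: yes


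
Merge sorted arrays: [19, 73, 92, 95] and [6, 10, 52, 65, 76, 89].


Take 6 from B
Take 10 from B
Take 19 from A
Take 52 from B
Take 65 from B
Take 73 from A
Take 76 from B
Take 89 from B

Merged: [6, 10, 19, 52, 65, 73, 76, 89, 92, 95]


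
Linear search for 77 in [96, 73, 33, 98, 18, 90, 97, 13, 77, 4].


i=0: 96!=77
i=1: 73!=77
i=2: 33!=77
i=3: 98!=77
i=4: 18!=77
i=5: 90!=77
i=6: 97!=77
i=7: 13!=77
i=8: 77==77 found!

Found at 8, 9 comps


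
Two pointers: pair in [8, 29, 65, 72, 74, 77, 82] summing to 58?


lo=0(8)+hi=6(82)=90
lo=0(8)+hi=5(77)=85
lo=0(8)+hi=4(74)=82
lo=0(8)+hi=3(72)=80
lo=0(8)+hi=2(65)=73
lo=0(8)+hi=1(29)=37

No pair found


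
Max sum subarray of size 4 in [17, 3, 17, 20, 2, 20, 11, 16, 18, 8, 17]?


[0:4]: 57
[1:5]: 42
[2:6]: 59
[3:7]: 53
[4:8]: 49
[5:9]: 65
[6:10]: 53
[7:11]: 59

Max: 65 at [5:9]


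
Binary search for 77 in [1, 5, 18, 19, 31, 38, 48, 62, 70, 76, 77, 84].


Step 1: lo=0, hi=11, mid=5, val=38
Step 2: lo=6, hi=11, mid=8, val=70
Step 3: lo=9, hi=11, mid=10, val=77

Found at index 10


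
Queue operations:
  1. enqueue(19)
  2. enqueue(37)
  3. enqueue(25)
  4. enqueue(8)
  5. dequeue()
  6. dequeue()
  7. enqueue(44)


enqueue(19) -> [19]
enqueue(37) -> [19, 37]
enqueue(25) -> [19, 37, 25]
enqueue(8) -> [19, 37, 25, 8]
dequeue()->19, [37, 25, 8]
dequeue()->37, [25, 8]
enqueue(44) -> [25, 8, 44]

Final queue: [25, 8, 44]


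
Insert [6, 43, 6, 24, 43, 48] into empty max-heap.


Insert 6: [6]
Insert 43: [43, 6]
Insert 6: [43, 6, 6]
Insert 24: [43, 24, 6, 6]
Insert 43: [43, 43, 6, 6, 24]
Insert 48: [48, 43, 43, 6, 24, 6]

Final heap: [48, 43, 43, 6, 24, 6]


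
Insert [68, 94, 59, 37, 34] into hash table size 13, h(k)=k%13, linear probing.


Insert 68: h=3 -> slot 3
Insert 94: h=3, 1 probes -> slot 4
Insert 59: h=7 -> slot 7
Insert 37: h=11 -> slot 11
Insert 34: h=8 -> slot 8

Table: [None, None, None, 68, 94, None, None, 59, 34, None, None, 37, None]


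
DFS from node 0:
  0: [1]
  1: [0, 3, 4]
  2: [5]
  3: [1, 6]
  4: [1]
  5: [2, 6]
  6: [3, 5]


Visit 0, push [1]
Visit 1, push [4, 3]
Visit 3, push [6]
Visit 6, push [5]
Visit 5, push [2]
Visit 2, push []
Visit 4, push []

DFS order: [0, 1, 3, 6, 5, 2, 4]


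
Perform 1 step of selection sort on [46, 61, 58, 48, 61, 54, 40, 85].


Initial: [46, 61, 58, 48, 61, 54, 40, 85]
Step 1: min=40 at 6
  Swap: [40, 61, 58, 48, 61, 54, 46, 85]

After 1 step: [40, 61, 58, 48, 61, 54, 46, 85]


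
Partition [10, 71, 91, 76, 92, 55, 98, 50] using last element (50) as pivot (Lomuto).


Pivot: 50
  10 <= 50: advance i (no swap)
Place pivot at 1: [10, 50, 91, 76, 92, 55, 98, 71]

Partitioned: [10, 50, 91, 76, 92, 55, 98, 71]
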